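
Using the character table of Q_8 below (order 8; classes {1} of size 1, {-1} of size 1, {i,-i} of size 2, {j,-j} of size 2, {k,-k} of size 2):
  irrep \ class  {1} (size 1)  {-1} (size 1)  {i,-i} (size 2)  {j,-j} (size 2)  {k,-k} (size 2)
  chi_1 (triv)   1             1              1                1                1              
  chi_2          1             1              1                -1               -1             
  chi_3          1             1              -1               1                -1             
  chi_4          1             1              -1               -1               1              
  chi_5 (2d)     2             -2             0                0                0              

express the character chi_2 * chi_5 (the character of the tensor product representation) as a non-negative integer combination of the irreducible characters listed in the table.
chi_2 tensor chi_5 = chi_5 (all other irreducibles have multiplicity 0).

Explanation: The character of a tensor product is the pointwise product (chi_2 * chi_5)(C) = chi_2(C) * chi_5(C):
  {1}: (1)*(2), {-1}: (1)*(-2), {i,-i}: (1)*(0), {j,-j}: (-1)*(0), {k,-k}: (-1)*(0)
so (chi_2 * chi_5) takes values
  {1} -> 2, {-1} -> -2, {i,-i} -> 0, {j,-j} -> 0, {k,-k} -> 0.
Now take the inner product of this character with each irreducible chi from the table, <chi_2*chi_5, chi> = (1/8) sum_C |C| (chi_2*chi_5)(C) conj(chi(C)):
  <chi_2*chi_5, chi_1> = (1/8)[1*(2)*conj(1) + 1*(-2)*conj(1) + 2*(0)*conj(1) + 2*(0)*conj(1) + 2*(0)*conj(1)]
      = (1/8)[(2) + (-2) + (0) + (0) + (0)] = 0/8 = 0
  <chi_2*chi_5, chi_2> = (1/8)[1*(2)*conj(1) + 1*(-2)*conj(1) + 2*(0)*conj(1) + 2*(0)*conj(-1) + 2*(0)*conj(-1)]
      = (1/8)[(2) + (-2) + (0) + (0) + (0)] = 0/8 = 0
  <chi_2*chi_5, chi_3> = (1/8)[1*(2)*conj(1) + 1*(-2)*conj(1) + 2*(0)*conj(-1) + 2*(0)*conj(1) + 2*(0)*conj(-1)]
      = (1/8)[(2) + (-2) + (0) + (0) + (0)] = 0/8 = 0
  <chi_2*chi_5, chi_4> = (1/8)[1*(2)*conj(1) + 1*(-2)*conj(1) + 2*(0)*conj(-1) + 2*(0)*conj(-1) + 2*(0)*conj(1)]
      = (1/8)[(2) + (-2) + (0) + (0) + (0)] = 0/8 = 0
  <chi_2*chi_5, chi_5> = (1/8)[1*(2)*conj(2) + 1*(-2)*conj(-2) + 2*(0)*conj(0) + 2*(0)*conj(0) + 2*(0)*conj(0)]
      = (1/8)[(4) + (4) + (0) + (0) + (0)] = 8/8 = 1
Hence the multiplicities are chi_5: 1. Dimension check: dim(chi_2)*dim(chi_5) = 1*2 = 2 and sum (mult * dim) = 1*2 = 2.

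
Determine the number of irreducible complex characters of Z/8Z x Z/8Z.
64

Why: The number of irreducible complex representations of a finite group equals its number of conjugacy classes. Z/8Z x Z/8Z is abelian of order 64, so every element is its own conjugacy class: 64 classes, so Z/8Z x Z/8Z (order 64) has exactly 64 irreducible complex representations.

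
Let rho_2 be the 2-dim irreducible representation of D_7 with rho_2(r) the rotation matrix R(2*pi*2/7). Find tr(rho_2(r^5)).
chi_{rho_2}(r^5) = 2*cos(2*pi*2*5/7) = -2*cos(pi/7)

Proof sketch: rho_2(r^5) is rotation by angle 2*pi*2*5/7, whose trace is 2*cos(2*pi*2*5/7) = -2*cos(pi/7).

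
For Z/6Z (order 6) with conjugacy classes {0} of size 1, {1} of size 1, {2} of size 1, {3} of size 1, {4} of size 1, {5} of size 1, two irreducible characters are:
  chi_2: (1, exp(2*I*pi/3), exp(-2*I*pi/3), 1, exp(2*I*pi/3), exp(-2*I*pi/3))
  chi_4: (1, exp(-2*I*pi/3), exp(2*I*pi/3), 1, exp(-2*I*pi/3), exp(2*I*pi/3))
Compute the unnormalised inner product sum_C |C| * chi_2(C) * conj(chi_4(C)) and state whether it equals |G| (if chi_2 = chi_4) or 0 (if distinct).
Sum = 0; so <chi_2, chi_4> = 0 (distinct irreducibles are orthogonal).

Justification: Compute term by term over conjugacy classes (|C| * chi_2(C) * conj(chi_4(C))):
  1*(1)*conj(1) + 1*(exp(2*I*pi/3))*conj(exp(-2*I*pi/3)) + 1*(exp(-2*I*pi/3))*conj(exp(2*I*pi/3)) + 1*(1)*conj(1) + 1*(exp(2*I*pi/3))*conj(exp(-2*I*pi/3)) + 1*(exp(-2*I*pi/3))*conj(exp(2*I*pi/3))
  = (1) + (exp(-2*I*pi/3)) + (exp(2*I*pi/3)) + (1) + (exp(-2*I*pi/3)) + (exp(2*I*pi/3))
  = 0.
(Exp terms are combined using exp(i*s)*conj(exp(i*t)) = exp(i*(s-t)), and sums of them are collapsed using the identity that for every m > 1 the m distinct m-th roots of unity sum to 0, e.g. 1 + exp(2*I*pi/3) + exp(-2*I*pi/3) = 0.)
Dividing by |G| = 6 gives 0/6 = 0, matching the row-orthogonality relation <chi_2, chi_4> = [chi_2 = chi_4].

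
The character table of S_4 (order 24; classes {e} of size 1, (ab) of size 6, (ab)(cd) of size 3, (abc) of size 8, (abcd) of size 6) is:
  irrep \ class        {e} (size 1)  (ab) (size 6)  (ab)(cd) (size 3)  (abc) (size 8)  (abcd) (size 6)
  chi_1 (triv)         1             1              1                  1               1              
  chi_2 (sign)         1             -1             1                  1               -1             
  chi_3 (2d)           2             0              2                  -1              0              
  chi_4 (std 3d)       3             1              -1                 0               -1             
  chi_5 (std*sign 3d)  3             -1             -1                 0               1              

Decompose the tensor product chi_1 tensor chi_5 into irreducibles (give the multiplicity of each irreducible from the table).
chi_1 tensor chi_5 = chi_5 (all other irreducibles have multiplicity 0).

Explanation: The character of a tensor product is the pointwise product (chi_1 * chi_5)(C) = chi_1(C) * chi_5(C):
  {e}: (1)*(3), (ab): (1)*(-1), (ab)(cd): (1)*(-1), (abc): (1)*(0), (abcd): (1)*(1)
so (chi_1 * chi_5) takes values
  {e} -> 3, (ab) -> -1, (ab)(cd) -> -1, (abc) -> 0, (abcd) -> 1.
Now take the inner product of this character with each irreducible chi from the table, <chi_1*chi_5, chi> = (1/24) sum_C |C| (chi_1*chi_5)(C) conj(chi(C)):
  <chi_1*chi_5, chi_1> = (1/24)[1*(3)*conj(1) + 6*(-1)*conj(1) + 3*(-1)*conj(1) + 8*(0)*conj(1) + 6*(1)*conj(1)]
      = (1/24)[(3) + (-6) + (-3) + (0) + (6)] = 0/24 = 0
  <chi_1*chi_5, chi_2> = (1/24)[1*(3)*conj(1) + 6*(-1)*conj(-1) + 3*(-1)*conj(1) + 8*(0)*conj(1) + 6*(1)*conj(-1)]
      = (1/24)[(3) + (6) + (-3) + (0) + (-6)] = 0/24 = 0
  <chi_1*chi_5, chi_3> = (1/24)[1*(3)*conj(2) + 6*(-1)*conj(0) + 3*(-1)*conj(2) + 8*(0)*conj(-1) + 6*(1)*conj(0)]
      = (1/24)[(6) + (0) + (-6) + (0) + (0)] = 0/24 = 0
  <chi_1*chi_5, chi_4> = (1/24)[1*(3)*conj(3) + 6*(-1)*conj(1) + 3*(-1)*conj(-1) + 8*(0)*conj(0) + 6*(1)*conj(-1)]
      = (1/24)[(9) + (-6) + (3) + (0) + (-6)] = 0/24 = 0
  <chi_1*chi_5, chi_5> = (1/24)[1*(3)*conj(3) + 6*(-1)*conj(-1) + 3*(-1)*conj(-1) + 8*(0)*conj(0) + 6*(1)*conj(1)]
      = (1/24)[(9) + (6) + (3) + (0) + (6)] = 24/24 = 1
Hence the multiplicities are chi_5: 1. Dimension check: dim(chi_1)*dim(chi_5) = 1*3 = 3 and sum (mult * dim) = 1*3 = 3.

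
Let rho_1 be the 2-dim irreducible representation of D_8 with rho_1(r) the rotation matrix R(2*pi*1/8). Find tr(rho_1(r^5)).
chi_{rho_1}(r^5) = 2*cos(2*pi*1*5/8) = -sqrt(2)

Derivation: rho_1(r^5) is rotation by angle 2*pi*1*5/8, whose trace is 2*cos(2*pi*1*5/8) = -sqrt(2).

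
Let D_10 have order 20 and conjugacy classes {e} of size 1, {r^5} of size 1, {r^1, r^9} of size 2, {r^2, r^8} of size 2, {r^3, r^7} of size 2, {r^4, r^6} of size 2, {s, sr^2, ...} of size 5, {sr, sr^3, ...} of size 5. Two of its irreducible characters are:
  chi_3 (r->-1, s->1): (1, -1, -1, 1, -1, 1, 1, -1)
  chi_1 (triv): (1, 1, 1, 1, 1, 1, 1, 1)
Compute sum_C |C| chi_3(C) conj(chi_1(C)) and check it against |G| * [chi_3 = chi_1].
Sum = 0; so <chi_3, chi_1> = 0 (distinct irreducibles are orthogonal).

Why: Compute term by term over conjugacy classes (|C| * chi_3(C) * conj(chi_1(C))):
  1*(1)*conj(1) + 1*(-1)*conj(1) + 2*(-1)*conj(1) + 2*(1)*conj(1) + 2*(-1)*conj(1) + 2*(1)*conj(1) + 5*(1)*conj(1) + 5*(-1)*conj(1)
  = (1) + (-1) + (-2) + (2) + (-2) + (2) + (5) + (-5)
  = 0.
Dividing by |G| = 20 gives 0/20 = 0, matching the row-orthogonality relation <chi_3, chi_1> = [chi_3 = chi_1].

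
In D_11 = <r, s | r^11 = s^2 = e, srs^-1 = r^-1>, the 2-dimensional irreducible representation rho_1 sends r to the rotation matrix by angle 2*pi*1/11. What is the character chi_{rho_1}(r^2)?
chi_{rho_1}(r^2) = 2*cos(2*pi*1*2/11) = 2*cos(4*pi/11)

Why: rho_1(r^2) is rotation by angle 2*pi*1*2/11, whose trace is 2*cos(2*pi*1*2/11) = 2*cos(4*pi/11).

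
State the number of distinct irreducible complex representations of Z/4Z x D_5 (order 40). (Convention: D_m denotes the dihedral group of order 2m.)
16

Proof sketch: The number of irreducible complex representations of a finite group equals its number of conjugacy classes. For a direct product, #classes(G x H) = #classes(G) * #classes(H). Z/4Z has 4 classes (abelian), D_5 has 4 classes, so 4 * 4 = 16, so Z/4Z x D_5 (order 40) has exactly 16 irreducible complex representations.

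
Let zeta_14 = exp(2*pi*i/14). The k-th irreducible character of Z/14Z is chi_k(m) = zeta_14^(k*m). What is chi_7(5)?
chi_7(5) = zeta_14^35 = -1

Why: chi_7(5) = zeta_14^(7*5) = zeta_14^35. Since zeta_14^14 = 1, this equals zeta_14^7 = exp(2*pi*i*7/14) = -1.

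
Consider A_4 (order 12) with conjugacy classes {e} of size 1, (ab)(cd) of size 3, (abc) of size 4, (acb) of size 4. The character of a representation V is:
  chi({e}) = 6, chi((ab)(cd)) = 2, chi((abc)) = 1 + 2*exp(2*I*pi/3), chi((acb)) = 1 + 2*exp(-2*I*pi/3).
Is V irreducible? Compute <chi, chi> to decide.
Not irreducible (reducible): <chi, chi> = 6 > 1.

Working: <chi, chi> = (1/|G|) sum_C |C| * |chi(C)|^2 = (1/12)[1*|6|^2 + 3*|2|^2 + 4*|1 + 2*exp(2*I*pi/3)|^2 + 4*|1 + 2*exp(-2*I*pi/3)|^2]
  = (1/12)[(36) + (12) + (12) + (12)] = 72/12 = 6.
(Exp terms are combined using exp(i*s)*conj(exp(i*t)) = exp(i*(s-t)), and sums of them are collapsed using the identity that for every m > 1 the m distinct m-th roots of unity sum to 0, e.g. 1 + exp(2*I*pi/3) + exp(-2*I*pi/3) = 0.)
A character is irreducible iff <chi, chi> = 1, so this representation is reducible.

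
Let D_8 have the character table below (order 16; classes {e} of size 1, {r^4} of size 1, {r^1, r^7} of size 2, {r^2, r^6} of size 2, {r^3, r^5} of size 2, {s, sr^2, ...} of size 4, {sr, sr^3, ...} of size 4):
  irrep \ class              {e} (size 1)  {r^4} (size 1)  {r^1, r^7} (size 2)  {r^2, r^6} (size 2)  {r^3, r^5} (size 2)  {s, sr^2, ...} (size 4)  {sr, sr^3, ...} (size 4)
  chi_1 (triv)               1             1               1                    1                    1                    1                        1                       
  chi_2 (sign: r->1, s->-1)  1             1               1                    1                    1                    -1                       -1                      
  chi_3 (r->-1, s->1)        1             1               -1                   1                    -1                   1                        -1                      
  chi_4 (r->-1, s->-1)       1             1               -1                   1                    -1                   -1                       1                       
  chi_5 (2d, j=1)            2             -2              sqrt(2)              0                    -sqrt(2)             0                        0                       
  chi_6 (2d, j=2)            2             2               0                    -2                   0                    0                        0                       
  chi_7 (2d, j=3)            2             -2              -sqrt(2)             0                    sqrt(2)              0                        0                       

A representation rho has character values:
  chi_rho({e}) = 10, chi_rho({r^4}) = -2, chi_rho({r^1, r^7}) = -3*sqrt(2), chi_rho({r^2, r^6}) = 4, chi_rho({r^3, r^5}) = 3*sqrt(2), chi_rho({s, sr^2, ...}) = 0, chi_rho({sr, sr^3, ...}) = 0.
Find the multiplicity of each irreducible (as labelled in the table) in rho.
Multiplicities: chi_1: 1, chi_2: 1, chi_3: 1, chi_4: 1, chi_5: 0, chi_6: 0, chi_7: 3.

Solution. Use <chi_rho, chi> = (1/|G|) sum_C |C| * chi_rho(C) * conj(chi(C)) with |G| = 16 for each irreducible chi in the table:
  <chi_rho, chi_1> = (1/16)[1*(10)*conj(1) + 1*(-2)*conj(1) + 2*(-3*sqrt(2))*conj(1) + 2*(4)*conj(1) + 2*(3*sqrt(2))*conj(1) + 4*(0)*conj(1) + 4*(0)*conj(1)]
      = (1/16)[(10) + (-2) + (-6*sqrt(2)) + (8) + (6*sqrt(2)) + (0) + (0)] = 16/16 = 1
  <chi_rho, chi_2> = (1/16)[1*(10)*conj(1) + 1*(-2)*conj(1) + 2*(-3*sqrt(2))*conj(1) + 2*(4)*conj(1) + 2*(3*sqrt(2))*conj(1) + 4*(0)*conj(-1) + 4*(0)*conj(-1)]
      = (1/16)[(10) + (-2) + (-6*sqrt(2)) + (8) + (6*sqrt(2)) + (0) + (0)] = 16/16 = 1
  <chi_rho, chi_3> = (1/16)[1*(10)*conj(1) + 1*(-2)*conj(1) + 2*(-3*sqrt(2))*conj(-1) + 2*(4)*conj(1) + 2*(3*sqrt(2))*conj(-1) + 4*(0)*conj(1) + 4*(0)*conj(-1)]
      = (1/16)[(10) + (-2) + (6*sqrt(2)) + (8) + (-6*sqrt(2)) + (0) + (0)] = 16/16 = 1
  <chi_rho, chi_4> = (1/16)[1*(10)*conj(1) + 1*(-2)*conj(1) + 2*(-3*sqrt(2))*conj(-1) + 2*(4)*conj(1) + 2*(3*sqrt(2))*conj(-1) + 4*(0)*conj(-1) + 4*(0)*conj(1)]
      = (1/16)[(10) + (-2) + (6*sqrt(2)) + (8) + (-6*sqrt(2)) + (0) + (0)] = 16/16 = 1
  <chi_rho, chi_5> = (1/16)[1*(10)*conj(2) + 1*(-2)*conj(-2) + 2*(-3*sqrt(2))*conj(sqrt(2)) + 2*(4)*conj(0) + 2*(3*sqrt(2))*conj(-sqrt(2)) + 4*(0)*conj(0) + 4*(0)*conj(0)]
      = (1/16)[(20) + (4) + (-12) + (0) + (-12) + (0) + (0)] = 0/16 = 0
  <chi_rho, chi_6> = (1/16)[1*(10)*conj(2) + 1*(-2)*conj(2) + 2*(-3*sqrt(2))*conj(0) + 2*(4)*conj(-2) + 2*(3*sqrt(2))*conj(0) + 4*(0)*conj(0) + 4*(0)*conj(0)]
      = (1/16)[(20) + (-4) + (0) + (-16) + (0) + (0) + (0)] = 0/16 = 0
  <chi_rho, chi_7> = (1/16)[1*(10)*conj(2) + 1*(-2)*conj(-2) + 2*(-3*sqrt(2))*conj(-sqrt(2)) + 2*(4)*conj(0) + 2*(3*sqrt(2))*conj(sqrt(2)) + 4*(0)*conj(0) + 4*(0)*conj(0)]
      = (1/16)[(20) + (4) + (12) + (0) + (12) + (0) + (0)] = 48/16 = 3
Dimension check: dim(rho) = sum (mult * dim) = 1*1 + 1*1 + 1*1 + 1*1 + 0*2 + 0*2 + 3*2 = 10 = chi_rho(e) = 10.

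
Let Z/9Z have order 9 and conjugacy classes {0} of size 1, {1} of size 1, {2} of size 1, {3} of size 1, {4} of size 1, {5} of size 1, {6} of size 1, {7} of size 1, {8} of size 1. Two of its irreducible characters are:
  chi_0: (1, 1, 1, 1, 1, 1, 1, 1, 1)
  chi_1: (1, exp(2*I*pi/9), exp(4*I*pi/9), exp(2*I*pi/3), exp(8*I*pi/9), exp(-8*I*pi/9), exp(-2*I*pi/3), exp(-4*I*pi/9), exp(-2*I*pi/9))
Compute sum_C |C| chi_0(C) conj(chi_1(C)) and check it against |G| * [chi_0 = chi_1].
Sum = 0; so <chi_0, chi_1> = 0 (distinct irreducibles are orthogonal).

Solution. Compute term by term over conjugacy classes (|C| * chi_0(C) * conj(chi_1(C))):
  1*(1)*conj(1) + 1*(1)*conj(exp(2*I*pi/9)) + 1*(1)*conj(exp(4*I*pi/9)) + 1*(1)*conj(exp(2*I*pi/3)) + 1*(1)*conj(exp(8*I*pi/9)) + 1*(1)*conj(exp(-8*I*pi/9)) + 1*(1)*conj(exp(-2*I*pi/3)) + 1*(1)*conj(exp(-4*I*pi/9)) + 1*(1)*conj(exp(-2*I*pi/9))
  = (1) + (exp(-2*I*pi/9)) + (exp(-4*I*pi/9)) + (exp(-2*I*pi/3)) + (exp(-8*I*pi/9)) + (exp(8*I*pi/9)) + (exp(2*I*pi/3)) + (exp(4*I*pi/9)) + (exp(2*I*pi/9))
  = 0.
(Exp terms are combined using exp(i*s)*conj(exp(i*t)) = exp(i*(s-t)), and sums of them are collapsed using the identity that for every m > 1 the m distinct m-th roots of unity sum to 0, e.g. 1 + exp(2*I*pi/3) + exp(-2*I*pi/3) = 0.)
Dividing by |G| = 9 gives 0/9 = 0, matching the row-orthogonality relation <chi_0, chi_1> = [chi_0 = chi_1].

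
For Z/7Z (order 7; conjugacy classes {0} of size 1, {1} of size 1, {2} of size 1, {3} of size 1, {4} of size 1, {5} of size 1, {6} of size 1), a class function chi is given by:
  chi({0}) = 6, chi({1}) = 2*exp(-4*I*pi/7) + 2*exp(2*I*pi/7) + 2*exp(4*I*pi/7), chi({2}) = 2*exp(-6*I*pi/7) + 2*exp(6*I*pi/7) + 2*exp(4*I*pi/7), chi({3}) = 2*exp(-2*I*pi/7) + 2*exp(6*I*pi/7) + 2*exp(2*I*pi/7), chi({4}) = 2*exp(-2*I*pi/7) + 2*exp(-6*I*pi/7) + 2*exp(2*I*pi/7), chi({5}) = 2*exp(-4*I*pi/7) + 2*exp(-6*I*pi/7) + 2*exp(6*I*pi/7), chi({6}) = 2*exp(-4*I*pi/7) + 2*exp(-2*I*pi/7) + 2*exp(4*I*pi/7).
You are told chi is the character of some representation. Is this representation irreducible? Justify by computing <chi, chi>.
Not irreducible (reducible): <chi, chi> = 12 > 1.

Derivation: <chi, chi> = (1/|G|) sum_C |C| * |chi(C)|^2 = (1/7)[1*|6|^2 + 1*|2*exp(-4*I*pi/7) + 2*exp(2*I*pi/7) + 2*exp(4*I*pi/7)|^2 + 1*|2*exp(-6*I*pi/7) + 2*exp(6*I*pi/7) + 2*exp(4*I*pi/7)|^2 + 1*|2*exp(-2*I*pi/7) + 2*exp(6*I*pi/7) + 2*exp(2*I*pi/7)|^2 + 1*|2*exp(-2*I*pi/7) + 2*exp(-6*I*pi/7) + 2*exp(2*I*pi/7)|^2 + 1*|2*exp(-4*I*pi/7) + 2*exp(-6*I*pi/7) + 2*exp(6*I*pi/7)|^2 + 1*|2*exp(-4*I*pi/7) + 2*exp(-2*I*pi/7) + 2*exp(4*I*pi/7)|^2]
  = (1/7)[(36) + (12 + 8*exp(-6*I*pi/7) + 4*exp(-2*I*pi/7) + 4*exp(2*I*pi/7) + 8*exp(6*I*pi/7)) + (12 + 8*exp(-2*I*pi/7) + 4*exp(-4*I*pi/7) + 4*exp(4*I*pi/7) + 8*exp(2*I*pi/7)) + (12 + 8*exp(-4*I*pi/7) + 4*exp(-6*I*pi/7) + 4*exp(6*I*pi/7) + 8*exp(4*I*pi/7)) + (12 + 8*exp(-4*I*pi/7) + 4*exp(-6*I*pi/7) + 4*exp(6*I*pi/7) + 8*exp(4*I*pi/7)) + (12 + 8*exp(-2*I*pi/7) + 4*exp(-4*I*pi/7) + 4*exp(4*I*pi/7) + 8*exp(2*I*pi/7)) + (12 + 8*exp(-6*I*pi/7) + 4*exp(-2*I*pi/7) + 4*exp(2*I*pi/7) + 8*exp(6*I*pi/7))] = 84/7 = 12.
(Exp terms are combined using exp(i*s)*conj(exp(i*t)) = exp(i*(s-t)), and sums of them are collapsed using the identity that for every m > 1 the m distinct m-th roots of unity sum to 0, e.g. 1 + exp(2*I*pi/3) + exp(-2*I*pi/3) = 0.)
A character is irreducible iff <chi, chi> = 1, so this representation is reducible.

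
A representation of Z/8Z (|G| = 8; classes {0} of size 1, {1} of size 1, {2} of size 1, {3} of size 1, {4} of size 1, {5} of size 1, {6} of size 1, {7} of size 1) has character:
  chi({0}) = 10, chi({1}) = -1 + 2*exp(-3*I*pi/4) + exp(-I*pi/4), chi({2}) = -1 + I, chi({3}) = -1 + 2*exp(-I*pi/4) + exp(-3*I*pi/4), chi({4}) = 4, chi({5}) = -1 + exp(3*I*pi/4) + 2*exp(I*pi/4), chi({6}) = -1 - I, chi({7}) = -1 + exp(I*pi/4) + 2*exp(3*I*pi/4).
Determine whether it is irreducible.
Not irreducible (reducible): <chi, chi> = 18 > 1.

<chi, chi> = (1/|G|) sum_C |C| * |chi(C)|^2 = (1/8)[1*|10|^2 + 1*|-1 + 2*exp(-3*I*pi/4) + exp(-I*pi/4)|^2 + 1*|-1 + I|^2 + 1*|-1 + 2*exp(-I*pi/4) + exp(-3*I*pi/4)|^2 + 1*|4|^2 + 1*|-1 + exp(3*I*pi/4) + 2*exp(I*pi/4)|^2 + 1*|-1 - I|^2 + 1*|-1 + exp(I*pi/4) + 2*exp(3*I*pi/4)|^2]
  = (1/8)[(100) + (6 - 2*exp(3*I*pi/4) - exp(I*pi/4) - exp(-I*pi/4) - 2*exp(-3*I*pi/4)) + (2) + (6 - 2*exp(I*pi/4) - exp(3*I*pi/4) - exp(-3*I*pi/4) - 2*exp(-I*pi/4)) + (16) + (6 - 2*exp(I*pi/4) - exp(3*I*pi/4) - exp(-3*I*pi/4) - 2*exp(-I*pi/4)) + (2) + (6 - 2*exp(3*I*pi/4) - exp(I*pi/4) - exp(-I*pi/4) - 2*exp(-3*I*pi/4))] = 144/8 = 18.
(Exp terms are combined using exp(i*s)*conj(exp(i*t)) = exp(i*(s-t)), and sums of them are collapsed using the identity that for every m > 1 the m distinct m-th roots of unity sum to 0, e.g. 1 + exp(2*I*pi/3) + exp(-2*I*pi/3) = 0.)
A character is irreducible iff <chi, chi> = 1, so this representation is reducible.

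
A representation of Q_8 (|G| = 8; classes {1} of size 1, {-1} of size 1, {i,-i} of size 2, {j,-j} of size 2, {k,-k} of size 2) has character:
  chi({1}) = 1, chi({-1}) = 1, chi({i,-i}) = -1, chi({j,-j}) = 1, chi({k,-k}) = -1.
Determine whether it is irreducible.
Irreducible: <chi, chi> = 1.

Working: <chi, chi> = (1/|G|) sum_C |C| * |chi(C)|^2 = (1/8)[1*|1|^2 + 1*|1|^2 + 2*|-1|^2 + 2*|1|^2 + 2*|-1|^2]
  = (1/8)[(1) + (1) + (2) + (2) + (2)] = 8/8 = 1.
A character is irreducible iff <chi, chi> = 1, so this representation is irreducible.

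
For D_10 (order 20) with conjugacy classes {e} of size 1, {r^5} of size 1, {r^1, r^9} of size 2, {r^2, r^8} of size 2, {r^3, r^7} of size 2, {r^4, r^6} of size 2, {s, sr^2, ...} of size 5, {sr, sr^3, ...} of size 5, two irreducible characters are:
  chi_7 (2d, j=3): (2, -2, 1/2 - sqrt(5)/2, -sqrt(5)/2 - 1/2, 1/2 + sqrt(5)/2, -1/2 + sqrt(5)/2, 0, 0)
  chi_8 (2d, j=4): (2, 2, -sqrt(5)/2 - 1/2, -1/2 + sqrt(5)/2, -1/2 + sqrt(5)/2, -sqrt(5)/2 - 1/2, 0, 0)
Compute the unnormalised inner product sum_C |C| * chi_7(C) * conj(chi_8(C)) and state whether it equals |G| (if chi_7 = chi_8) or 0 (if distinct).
Sum = 0; so <chi_7, chi_8> = 0 (distinct irreducibles are orthogonal).

Working: Compute term by term over conjugacy classes (|C| * chi_7(C) * conj(chi_8(C))):
  1*(2)*conj(2) + 1*(-2)*conj(2) + 2*(1/2 - sqrt(5)/2)*conj(-sqrt(5)/2 - 1/2) + 2*(-sqrt(5)/2 - 1/2)*conj(-1/2 + sqrt(5)/2) + 2*(1/2 + sqrt(5)/2)*conj(-1/2 + sqrt(5)/2) + 2*(-1/2 + sqrt(5)/2)*conj(-sqrt(5)/2 - 1/2) + 5*(0)*conj(0) + 5*(0)*conj(0)
  = (4) + (-4) + (2) + (-2) + (2) + (-2) + (0) + (0)
  = 0.
Dividing by |G| = 20 gives 0/20 = 0, matching the row-orthogonality relation <chi_7, chi_8> = [chi_7 = chi_8].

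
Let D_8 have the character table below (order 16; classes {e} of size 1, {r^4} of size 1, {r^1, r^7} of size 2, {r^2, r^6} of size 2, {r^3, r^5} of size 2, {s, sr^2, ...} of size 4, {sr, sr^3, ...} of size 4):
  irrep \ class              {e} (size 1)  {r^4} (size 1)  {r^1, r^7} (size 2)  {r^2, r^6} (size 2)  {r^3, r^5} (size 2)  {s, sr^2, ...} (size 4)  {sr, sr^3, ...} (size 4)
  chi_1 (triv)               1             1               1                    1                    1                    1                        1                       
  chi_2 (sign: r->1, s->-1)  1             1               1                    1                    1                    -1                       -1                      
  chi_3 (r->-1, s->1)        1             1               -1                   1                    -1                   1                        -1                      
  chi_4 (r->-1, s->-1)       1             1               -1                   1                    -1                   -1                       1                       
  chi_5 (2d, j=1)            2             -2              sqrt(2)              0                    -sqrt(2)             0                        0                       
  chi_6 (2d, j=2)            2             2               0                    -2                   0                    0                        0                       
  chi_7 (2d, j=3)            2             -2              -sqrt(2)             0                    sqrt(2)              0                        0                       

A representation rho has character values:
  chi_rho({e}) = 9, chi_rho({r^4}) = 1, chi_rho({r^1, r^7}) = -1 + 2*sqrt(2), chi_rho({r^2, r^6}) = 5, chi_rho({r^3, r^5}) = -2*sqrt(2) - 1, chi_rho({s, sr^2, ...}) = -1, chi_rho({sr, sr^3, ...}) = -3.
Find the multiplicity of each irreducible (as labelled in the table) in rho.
Multiplicities: chi_1: 0, chi_2: 2, chi_3: 2, chi_4: 1, chi_5: 2, chi_6: 0, chi_7: 0.

Proof sketch: Use <chi_rho, chi> = (1/|G|) sum_C |C| * chi_rho(C) * conj(chi(C)) with |G| = 16 for each irreducible chi in the table:
  <chi_rho, chi_1> = (1/16)[1*(9)*conj(1) + 1*(1)*conj(1) + 2*(-1 + 2*sqrt(2))*conj(1) + 2*(5)*conj(1) + 2*(-2*sqrt(2) - 1)*conj(1) + 4*(-1)*conj(1) + 4*(-3)*conj(1)]
      = (1/16)[(9) + (1) + (-2 + 4*sqrt(2)) + (10) + (-4*sqrt(2) - 2) + (-4) + (-12)] = 0/16 = 0
  <chi_rho, chi_2> = (1/16)[1*(9)*conj(1) + 1*(1)*conj(1) + 2*(-1 + 2*sqrt(2))*conj(1) + 2*(5)*conj(1) + 2*(-2*sqrt(2) - 1)*conj(1) + 4*(-1)*conj(-1) + 4*(-3)*conj(-1)]
      = (1/16)[(9) + (1) + (-2 + 4*sqrt(2)) + (10) + (-4*sqrt(2) - 2) + (4) + (12)] = 32/16 = 2
  <chi_rho, chi_3> = (1/16)[1*(9)*conj(1) + 1*(1)*conj(1) + 2*(-1 + 2*sqrt(2))*conj(-1) + 2*(5)*conj(1) + 2*(-2*sqrt(2) - 1)*conj(-1) + 4*(-1)*conj(1) + 4*(-3)*conj(-1)]
      = (1/16)[(9) + (1) + (2 - 4*sqrt(2)) + (10) + (2 + 4*sqrt(2)) + (-4) + (12)] = 32/16 = 2
  <chi_rho, chi_4> = (1/16)[1*(9)*conj(1) + 1*(1)*conj(1) + 2*(-1 + 2*sqrt(2))*conj(-1) + 2*(5)*conj(1) + 2*(-2*sqrt(2) - 1)*conj(-1) + 4*(-1)*conj(-1) + 4*(-3)*conj(1)]
      = (1/16)[(9) + (1) + (2 - 4*sqrt(2)) + (10) + (2 + 4*sqrt(2)) + (4) + (-12)] = 16/16 = 1
  <chi_rho, chi_5> = (1/16)[1*(9)*conj(2) + 1*(1)*conj(-2) + 2*(-1 + 2*sqrt(2))*conj(sqrt(2)) + 2*(5)*conj(0) + 2*(-2*sqrt(2) - 1)*conj(-sqrt(2)) + 4*(-1)*conj(0) + 4*(-3)*conj(0)]
      = (1/16)[(18) + (-2) + (8 - 2*sqrt(2)) + (0) + (2*sqrt(2) + 8) + (0) + (0)] = 32/16 = 2
  <chi_rho, chi_6> = (1/16)[1*(9)*conj(2) + 1*(1)*conj(2) + 2*(-1 + 2*sqrt(2))*conj(0) + 2*(5)*conj(-2) + 2*(-2*sqrt(2) - 1)*conj(0) + 4*(-1)*conj(0) + 4*(-3)*conj(0)]
      = (1/16)[(18) + (2) + (0) + (-20) + (0) + (0) + (0)] = 0/16 = 0
  <chi_rho, chi_7> = (1/16)[1*(9)*conj(2) + 1*(1)*conj(-2) + 2*(-1 + 2*sqrt(2))*conj(-sqrt(2)) + 2*(5)*conj(0) + 2*(-2*sqrt(2) - 1)*conj(sqrt(2)) + 4*(-1)*conj(0) + 4*(-3)*conj(0)]
      = (1/16)[(18) + (-2) + (-8 + 2*sqrt(2)) + (0) + (-8 - 2*sqrt(2)) + (0) + (0)] = 0/16 = 0
Dimension check: dim(rho) = sum (mult * dim) = 0*1 + 2*1 + 2*1 + 1*1 + 2*2 + 0*2 + 0*2 = 9 = chi_rho(e) = 9.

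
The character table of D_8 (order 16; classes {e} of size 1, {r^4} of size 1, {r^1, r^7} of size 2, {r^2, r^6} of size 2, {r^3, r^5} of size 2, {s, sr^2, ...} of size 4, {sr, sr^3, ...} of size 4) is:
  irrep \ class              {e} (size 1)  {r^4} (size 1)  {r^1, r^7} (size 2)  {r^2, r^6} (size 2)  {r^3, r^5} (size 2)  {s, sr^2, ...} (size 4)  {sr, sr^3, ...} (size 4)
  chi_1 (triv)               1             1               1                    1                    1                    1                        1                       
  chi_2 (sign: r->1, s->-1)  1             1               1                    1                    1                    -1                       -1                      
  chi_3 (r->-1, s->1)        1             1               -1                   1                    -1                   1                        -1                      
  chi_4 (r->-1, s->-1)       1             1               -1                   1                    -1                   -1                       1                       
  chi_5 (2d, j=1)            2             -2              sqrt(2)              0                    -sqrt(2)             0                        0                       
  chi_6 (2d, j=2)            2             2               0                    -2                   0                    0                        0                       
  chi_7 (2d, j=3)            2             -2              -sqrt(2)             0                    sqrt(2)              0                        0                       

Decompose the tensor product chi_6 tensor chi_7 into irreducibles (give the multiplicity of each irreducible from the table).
chi_6 tensor chi_7 = chi_5 + chi_7 (all other irreducibles have multiplicity 0).

Solution. The character of a tensor product is the pointwise product (chi_6 * chi_7)(C) = chi_6(C) * chi_7(C):
  {e}: (2)*(2), {r^4}: (2)*(-2), {r^1, r^7}: (0)*(-sqrt(2)), {r^2, r^6}: (-2)*(0), {r^3, r^5}: (0)*(sqrt(2)), {s, sr^2, ...}: (0)*(0), {sr, sr^3, ...}: (0)*(0)
so (chi_6 * chi_7) takes values
  {e} -> 4, {r^4} -> -4, {r^1, r^7} -> 0, {r^2, r^6} -> 0, {r^3, r^5} -> 0, {s, sr^2, ...} -> 0, {sr, sr^3, ...} -> 0.
Now take the inner product of this character with each irreducible chi from the table, <chi_6*chi_7, chi> = (1/16) sum_C |C| (chi_6*chi_7)(C) conj(chi(C)):
  <chi_6*chi_7, chi_1> = (1/16)[1*(4)*conj(1) + 1*(-4)*conj(1) + 2*(0)*conj(1) + 2*(0)*conj(1) + 2*(0)*conj(1) + 4*(0)*conj(1) + 4*(0)*conj(1)]
      = (1/16)[(4) + (-4) + (0) + (0) + (0) + (0) + (0)] = 0/16 = 0
  <chi_6*chi_7, chi_2> = (1/16)[1*(4)*conj(1) + 1*(-4)*conj(1) + 2*(0)*conj(1) + 2*(0)*conj(1) + 2*(0)*conj(1) + 4*(0)*conj(-1) + 4*(0)*conj(-1)]
      = (1/16)[(4) + (-4) + (0) + (0) + (0) + (0) + (0)] = 0/16 = 0
  <chi_6*chi_7, chi_3> = (1/16)[1*(4)*conj(1) + 1*(-4)*conj(1) + 2*(0)*conj(-1) + 2*(0)*conj(1) + 2*(0)*conj(-1) + 4*(0)*conj(1) + 4*(0)*conj(-1)]
      = (1/16)[(4) + (-4) + (0) + (0) + (0) + (0) + (0)] = 0/16 = 0
  <chi_6*chi_7, chi_4> = (1/16)[1*(4)*conj(1) + 1*(-4)*conj(1) + 2*(0)*conj(-1) + 2*(0)*conj(1) + 2*(0)*conj(-1) + 4*(0)*conj(-1) + 4*(0)*conj(1)]
      = (1/16)[(4) + (-4) + (0) + (0) + (0) + (0) + (0)] = 0/16 = 0
  <chi_6*chi_7, chi_5> = (1/16)[1*(4)*conj(2) + 1*(-4)*conj(-2) + 2*(0)*conj(sqrt(2)) + 2*(0)*conj(0) + 2*(0)*conj(-sqrt(2)) + 4*(0)*conj(0) + 4*(0)*conj(0)]
      = (1/16)[(8) + (8) + (0) + (0) + (0) + (0) + (0)] = 16/16 = 1
  <chi_6*chi_7, chi_6> = (1/16)[1*(4)*conj(2) + 1*(-4)*conj(2) + 2*(0)*conj(0) + 2*(0)*conj(-2) + 2*(0)*conj(0) + 4*(0)*conj(0) + 4*(0)*conj(0)]
      = (1/16)[(8) + (-8) + (0) + (0) + (0) + (0) + (0)] = 0/16 = 0
  <chi_6*chi_7, chi_7> = (1/16)[1*(4)*conj(2) + 1*(-4)*conj(-2) + 2*(0)*conj(-sqrt(2)) + 2*(0)*conj(0) + 2*(0)*conj(sqrt(2)) + 4*(0)*conj(0) + 4*(0)*conj(0)]
      = (1/16)[(8) + (8) + (0) + (0) + (0) + (0) + (0)] = 16/16 = 1
Hence the multiplicities are chi_5: 1, chi_7: 1. Dimension check: dim(chi_6)*dim(chi_7) = 2*2 = 4 and sum (mult * dim) = 1*2 + 1*2 = 4.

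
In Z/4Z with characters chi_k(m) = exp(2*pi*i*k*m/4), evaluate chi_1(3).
chi_1(3) = zeta_4^3 = -I

Explanation: chi_1(3) = zeta_4^(1*3) = zeta_4^3. Since zeta_4^4 = 1, this equals zeta_4^3 = exp(2*pi*i*3/4) = -I.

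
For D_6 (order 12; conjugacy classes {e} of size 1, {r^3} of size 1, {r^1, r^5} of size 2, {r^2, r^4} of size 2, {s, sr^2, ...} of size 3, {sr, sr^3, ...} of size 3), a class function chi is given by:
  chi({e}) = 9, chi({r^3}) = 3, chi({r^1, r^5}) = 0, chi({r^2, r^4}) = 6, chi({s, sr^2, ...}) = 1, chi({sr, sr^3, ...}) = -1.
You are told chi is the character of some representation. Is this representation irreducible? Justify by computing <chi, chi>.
Not irreducible (reducible): <chi, chi> = 14 > 1.

Justification: <chi, chi> = (1/|G|) sum_C |C| * |chi(C)|^2 = (1/12)[1*|9|^2 + 1*|3|^2 + 2*|0|^2 + 2*|6|^2 + 3*|1|^2 + 3*|-1|^2]
  = (1/12)[(81) + (9) + (0) + (72) + (3) + (3)] = 168/12 = 14.
A character is irreducible iff <chi, chi> = 1, so this representation is reducible.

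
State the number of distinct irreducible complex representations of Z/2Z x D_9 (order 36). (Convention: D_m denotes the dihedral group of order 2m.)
12

Proof sketch: The number of irreducible complex representations of a finite group equals its number of conjugacy classes. For a direct product, #classes(G x H) = #classes(G) * #classes(H). Z/2Z has 2 classes (abelian), D_9 has 6 classes, so 2 * 6 = 12, so Z/2Z x D_9 (order 36) has exactly 12 irreducible complex representations.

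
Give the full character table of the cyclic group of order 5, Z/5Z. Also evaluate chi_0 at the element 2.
Character table of Z/5Z (irreps indexed chi_0,...,chi_4 with chi_k(m) = zeta_5^(k*m), zeta_5 = exp(2*pi*i/5)):
  irrep \ class  {0} (size 1)  {1} (size 1)    {2} (size 1)    {3} (size 1)    {4} (size 1)  
  chi_0          1             1               1               1               1             
  chi_1          1             exp(2*I*pi/5)   exp(4*I*pi/5)   exp(-4*I*pi/5)  exp(-2*I*pi/5)
  chi_2          1             exp(4*I*pi/5)   exp(-2*I*pi/5)  exp(2*I*pi/5)   exp(-4*I*pi/5)
  chi_3          1             exp(-4*I*pi/5)  exp(2*I*pi/5)   exp(-2*I*pi/5)  exp(4*I*pi/5) 
  chi_4          1             exp(-2*I*pi/5)  exp(-4*I*pi/5)  exp(4*I*pi/5)   exp(2*I*pi/5) 

Spot check: chi_0(2) = zeta_5^(0*2) = zeta_5^0 = 1.

Proof sketch: Z/5Z is abelian, so all 5 irreducible complex representations are 1-dimensional. They are given by chi_k(m) = zeta_5^(k*m) for k = 0,...,4. Row orthogonality: sum_m chi_k(m) conj(chi_l(m)) = 5 * [k = l].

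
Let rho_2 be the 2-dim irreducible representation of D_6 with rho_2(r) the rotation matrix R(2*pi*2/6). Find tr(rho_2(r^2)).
chi_{rho_2}(r^2) = 2*cos(2*pi*2*2/6) = -1

Why: rho_2(r^2) is rotation by angle 2*pi*2*2/6, whose trace is 2*cos(2*pi*2*2/6) = -1.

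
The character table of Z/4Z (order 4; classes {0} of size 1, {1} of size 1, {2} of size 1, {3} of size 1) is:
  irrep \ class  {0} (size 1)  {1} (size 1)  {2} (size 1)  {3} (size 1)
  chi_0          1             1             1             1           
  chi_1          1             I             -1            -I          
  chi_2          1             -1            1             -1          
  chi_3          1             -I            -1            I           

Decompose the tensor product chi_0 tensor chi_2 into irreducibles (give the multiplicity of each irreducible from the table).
chi_0 tensor chi_2 = chi_2 (all other irreducibles have multiplicity 0).

Proof sketch: The character of a tensor product is the pointwise product (chi_0 * chi_2)(C) = chi_0(C) * chi_2(C):
  {0}: (1)*(1), {1}: (1)*(-1), {2}: (1)*(1), {3}: (1)*(-1)
so (chi_0 * chi_2) takes values
  {0} -> 1, {1} -> -1, {2} -> 1, {3} -> -1.
Now take the inner product of this character with each irreducible chi from the table, <chi_0*chi_2, chi> = (1/4) sum_C |C| (chi_0*chi_2)(C) conj(chi(C)):
  <chi_0*chi_2, chi_0> = (1/4)[1*(1)*conj(1) + 1*(-1)*conj(1) + 1*(1)*conj(1) + 1*(-1)*conj(1)]
      = (1/4)[(1) + (-1) + (1) + (-1)] = 0/4 = 0
  <chi_0*chi_2, chi_1> = (1/4)[1*(1)*conj(1) + 1*(-1)*conj(I) + 1*(1)*conj(-1) + 1*(-1)*conj(-I)]
      = (1/4)[(1) + (I) + (-1) + (-I)] = 0/4 = 0
  <chi_0*chi_2, chi_2> = (1/4)[1*(1)*conj(1) + 1*(-1)*conj(-1) + 1*(1)*conj(1) + 1*(-1)*conj(-1)]
      = (1/4)[(1) + (1) + (1) + (1)] = 4/4 = 1
  <chi_0*chi_2, chi_3> = (1/4)[1*(1)*conj(1) + 1*(-1)*conj(-I) + 1*(1)*conj(-1) + 1*(-1)*conj(I)]
      = (1/4)[(1) + (-I) + (-1) + (I)] = 0/4 = 0
(Exp terms are combined using exp(i*s)*conj(exp(i*t)) = exp(i*(s-t)), and sums of them are collapsed using the identity that for every m > 1 the m distinct m-th roots of unity sum to 0, e.g. 1 + exp(2*I*pi/3) + exp(-2*I*pi/3) = 0.)
Hence the multiplicities are chi_2: 1. Dimension check: dim(chi_0)*dim(chi_2) = 1*1 = 1 and sum (mult * dim) = 1*1 = 1.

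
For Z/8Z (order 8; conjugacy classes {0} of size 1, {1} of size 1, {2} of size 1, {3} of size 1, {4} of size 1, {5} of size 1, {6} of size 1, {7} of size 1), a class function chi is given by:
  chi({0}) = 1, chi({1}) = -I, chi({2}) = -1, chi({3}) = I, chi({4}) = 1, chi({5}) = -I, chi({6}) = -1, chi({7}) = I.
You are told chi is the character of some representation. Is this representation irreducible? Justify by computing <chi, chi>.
Irreducible: <chi, chi> = 1.

Why: <chi, chi> = (1/|G|) sum_C |C| * |chi(C)|^2 = (1/8)[1*|1|^2 + 1*|-I|^2 + 1*|-1|^2 + 1*|I|^2 + 1*|1|^2 + 1*|-I|^2 + 1*|-1|^2 + 1*|I|^2]
  = (1/8)[(1) + (1) + (1) + (1) + (1) + (1) + (1) + (1)] = 8/8 = 1.
(Exp terms are combined using exp(i*s)*conj(exp(i*t)) = exp(i*(s-t)), and sums of them are collapsed using the identity that for every m > 1 the m distinct m-th roots of unity sum to 0, e.g. 1 + exp(2*I*pi/3) + exp(-2*I*pi/3) = 0.)
A character is irreducible iff <chi, chi> = 1, so this representation is irreducible.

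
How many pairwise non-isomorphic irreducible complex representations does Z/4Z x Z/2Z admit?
8

Explanation: The number of irreducible complex representations of a finite group equals its number of conjugacy classes. Z/4Z x Z/2Z is abelian of order 8, so every element is its own conjugacy class: 8 classes, so Z/4Z x Z/2Z (order 8) has exactly 8 irreducible complex representations.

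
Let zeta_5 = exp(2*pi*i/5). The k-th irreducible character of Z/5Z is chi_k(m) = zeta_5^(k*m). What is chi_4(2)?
chi_4(2) = zeta_5^8 = exp(-4*I*pi/5)

Argument: chi_4(2) = zeta_5^(4*2) = zeta_5^8. Since zeta_5^5 = 1, this equals zeta_5^3 = exp(2*pi*i*3/5) = exp(-4*I*pi/5).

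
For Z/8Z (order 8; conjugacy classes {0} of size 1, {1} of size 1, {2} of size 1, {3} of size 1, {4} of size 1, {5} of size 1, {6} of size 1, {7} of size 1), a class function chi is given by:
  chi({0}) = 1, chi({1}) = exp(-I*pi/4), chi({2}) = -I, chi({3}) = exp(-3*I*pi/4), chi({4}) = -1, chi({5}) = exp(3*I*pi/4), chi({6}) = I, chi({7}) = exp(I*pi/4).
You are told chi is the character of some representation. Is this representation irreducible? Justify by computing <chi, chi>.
Irreducible: <chi, chi> = 1.

Solution. <chi, chi> = (1/|G|) sum_C |C| * |chi(C)|^2 = (1/8)[1*|1|^2 + 1*|exp(-I*pi/4)|^2 + 1*|-I|^2 + 1*|exp(-3*I*pi/4)|^2 + 1*|-1|^2 + 1*|exp(3*I*pi/4)|^2 + 1*|I|^2 + 1*|exp(I*pi/4)|^2]
  = (1/8)[(1) + (1) + (1) + (1) + (1) + (1) + (1) + (1)] = 8/8 = 1.
(Exp terms are combined using exp(i*s)*conj(exp(i*t)) = exp(i*(s-t)), and sums of them are collapsed using the identity that for every m > 1 the m distinct m-th roots of unity sum to 0, e.g. 1 + exp(2*I*pi/3) + exp(-2*I*pi/3) = 0.)
A character is irreducible iff <chi, chi> = 1, so this representation is irreducible.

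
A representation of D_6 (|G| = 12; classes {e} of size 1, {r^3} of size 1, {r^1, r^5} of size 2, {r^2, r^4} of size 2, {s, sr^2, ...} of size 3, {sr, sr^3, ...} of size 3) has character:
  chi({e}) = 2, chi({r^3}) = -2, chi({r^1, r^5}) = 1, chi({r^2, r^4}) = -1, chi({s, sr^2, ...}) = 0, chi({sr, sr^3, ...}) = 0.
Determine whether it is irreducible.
Irreducible: <chi, chi> = 1.

Explanation: <chi, chi> = (1/|G|) sum_C |C| * |chi(C)|^2 = (1/12)[1*|2|^2 + 1*|-2|^2 + 2*|1|^2 + 2*|-1|^2 + 3*|0|^2 + 3*|0|^2]
  = (1/12)[(4) + (4) + (2) + (2) + (0) + (0)] = 12/12 = 1.
A character is irreducible iff <chi, chi> = 1, so this representation is irreducible.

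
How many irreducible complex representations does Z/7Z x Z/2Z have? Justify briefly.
14

Reasoning: The number of irreducible complex representations of a finite group equals its number of conjugacy classes. Z/7Z x Z/2Z is abelian of order 14, so every element is its own conjugacy class: 14 classes, so Z/7Z x Z/2Z (order 14) has exactly 14 irreducible complex representations.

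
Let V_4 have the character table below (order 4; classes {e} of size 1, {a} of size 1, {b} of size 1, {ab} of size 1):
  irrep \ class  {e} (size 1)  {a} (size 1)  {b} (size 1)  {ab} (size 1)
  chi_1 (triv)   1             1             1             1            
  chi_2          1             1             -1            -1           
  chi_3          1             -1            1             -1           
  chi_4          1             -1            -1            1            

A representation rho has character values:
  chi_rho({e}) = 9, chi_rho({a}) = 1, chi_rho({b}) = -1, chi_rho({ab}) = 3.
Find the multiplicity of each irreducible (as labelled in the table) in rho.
Multiplicities: chi_1: 3, chi_2: 2, chi_3: 1, chi_4: 3.

Derivation: Use <chi_rho, chi> = (1/|G|) sum_C |C| * chi_rho(C) * conj(chi(C)) with |G| = 4 for each irreducible chi in the table:
  <chi_rho, chi_1> = (1/4)[1*(9)*conj(1) + 1*(1)*conj(1) + 1*(-1)*conj(1) + 1*(3)*conj(1)]
      = (1/4)[(9) + (1) + (-1) + (3)] = 12/4 = 3
  <chi_rho, chi_2> = (1/4)[1*(9)*conj(1) + 1*(1)*conj(1) + 1*(-1)*conj(-1) + 1*(3)*conj(-1)]
      = (1/4)[(9) + (1) + (1) + (-3)] = 8/4 = 2
  <chi_rho, chi_3> = (1/4)[1*(9)*conj(1) + 1*(1)*conj(-1) + 1*(-1)*conj(1) + 1*(3)*conj(-1)]
      = (1/4)[(9) + (-1) + (-1) + (-3)] = 4/4 = 1
  <chi_rho, chi_4> = (1/4)[1*(9)*conj(1) + 1*(1)*conj(-1) + 1*(-1)*conj(-1) + 1*(3)*conj(1)]
      = (1/4)[(9) + (-1) + (1) + (3)] = 12/4 = 3
Dimension check: dim(rho) = sum (mult * dim) = 3*1 + 2*1 + 1*1 + 3*1 = 9 = chi_rho(e) = 9.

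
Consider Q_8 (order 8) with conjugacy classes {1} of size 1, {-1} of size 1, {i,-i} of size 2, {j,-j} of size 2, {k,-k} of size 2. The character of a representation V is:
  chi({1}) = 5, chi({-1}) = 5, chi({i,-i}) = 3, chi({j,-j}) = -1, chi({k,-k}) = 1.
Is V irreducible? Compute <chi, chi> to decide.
Not irreducible (reducible): <chi, chi> = 9 > 1.

Why: <chi, chi> = (1/|G|) sum_C |C| * |chi(C)|^2 = (1/8)[1*|5|^2 + 1*|5|^2 + 2*|3|^2 + 2*|-1|^2 + 2*|1|^2]
  = (1/8)[(25) + (25) + (18) + (2) + (2)] = 72/8 = 9.
A character is irreducible iff <chi, chi> = 1, so this representation is reducible.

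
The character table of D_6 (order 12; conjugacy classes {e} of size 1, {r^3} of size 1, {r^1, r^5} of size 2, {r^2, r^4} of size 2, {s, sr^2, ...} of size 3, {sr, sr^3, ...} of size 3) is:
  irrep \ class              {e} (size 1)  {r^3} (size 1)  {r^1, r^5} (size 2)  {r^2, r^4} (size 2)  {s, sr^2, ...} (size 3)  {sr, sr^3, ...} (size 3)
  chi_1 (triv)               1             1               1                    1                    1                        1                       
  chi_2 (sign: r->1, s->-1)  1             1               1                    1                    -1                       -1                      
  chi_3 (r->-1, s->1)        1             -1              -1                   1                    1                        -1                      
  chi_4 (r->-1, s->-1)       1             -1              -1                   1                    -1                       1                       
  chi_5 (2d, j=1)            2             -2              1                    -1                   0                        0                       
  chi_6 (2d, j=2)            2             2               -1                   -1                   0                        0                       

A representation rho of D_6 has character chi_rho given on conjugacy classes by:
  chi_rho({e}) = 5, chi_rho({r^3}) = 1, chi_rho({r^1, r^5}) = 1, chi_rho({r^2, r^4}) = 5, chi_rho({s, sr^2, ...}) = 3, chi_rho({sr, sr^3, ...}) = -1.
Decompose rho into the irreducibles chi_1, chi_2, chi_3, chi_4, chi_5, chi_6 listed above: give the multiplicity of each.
Multiplicities: chi_1: 2, chi_2: 1, chi_3: 2, chi_4: 0, chi_5: 0, chi_6: 0.

Justification: Use <chi_rho, chi> = (1/|G|) sum_C |C| * chi_rho(C) * conj(chi(C)) with |G| = 12 for each irreducible chi in the table:
  <chi_rho, chi_1> = (1/12)[1*(5)*conj(1) + 1*(1)*conj(1) + 2*(1)*conj(1) + 2*(5)*conj(1) + 3*(3)*conj(1) + 3*(-1)*conj(1)]
      = (1/12)[(5) + (1) + (2) + (10) + (9) + (-3)] = 24/12 = 2
  <chi_rho, chi_2> = (1/12)[1*(5)*conj(1) + 1*(1)*conj(1) + 2*(1)*conj(1) + 2*(5)*conj(1) + 3*(3)*conj(-1) + 3*(-1)*conj(-1)]
      = (1/12)[(5) + (1) + (2) + (10) + (-9) + (3)] = 12/12 = 1
  <chi_rho, chi_3> = (1/12)[1*(5)*conj(1) + 1*(1)*conj(-1) + 2*(1)*conj(-1) + 2*(5)*conj(1) + 3*(3)*conj(1) + 3*(-1)*conj(-1)]
      = (1/12)[(5) + (-1) + (-2) + (10) + (9) + (3)] = 24/12 = 2
  <chi_rho, chi_4> = (1/12)[1*(5)*conj(1) + 1*(1)*conj(-1) + 2*(1)*conj(-1) + 2*(5)*conj(1) + 3*(3)*conj(-1) + 3*(-1)*conj(1)]
      = (1/12)[(5) + (-1) + (-2) + (10) + (-9) + (-3)] = 0/12 = 0
  <chi_rho, chi_5> = (1/12)[1*(5)*conj(2) + 1*(1)*conj(-2) + 2*(1)*conj(1) + 2*(5)*conj(-1) + 3*(3)*conj(0) + 3*(-1)*conj(0)]
      = (1/12)[(10) + (-2) + (2) + (-10) + (0) + (0)] = 0/12 = 0
  <chi_rho, chi_6> = (1/12)[1*(5)*conj(2) + 1*(1)*conj(2) + 2*(1)*conj(-1) + 2*(5)*conj(-1) + 3*(3)*conj(0) + 3*(-1)*conj(0)]
      = (1/12)[(10) + (2) + (-2) + (-10) + (0) + (0)] = 0/12 = 0
Dimension check: dim(rho) = sum (mult * dim) = 2*1 + 1*1 + 2*1 + 0*1 + 0*2 + 0*2 = 5 = chi_rho(e) = 5.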